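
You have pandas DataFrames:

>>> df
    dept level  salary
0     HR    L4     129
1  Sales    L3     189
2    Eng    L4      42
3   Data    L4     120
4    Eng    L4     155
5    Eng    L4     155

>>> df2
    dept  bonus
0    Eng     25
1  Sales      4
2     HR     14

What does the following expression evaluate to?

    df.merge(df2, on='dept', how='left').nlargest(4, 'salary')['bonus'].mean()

merge on 'dept' (how='left') → 6 rows:
    dept level  salary  bonus
0     HR    L4     129   14.0
1  Sales    L3     189    4.0
2    Eng    L4      42   25.0
3   Data    L4     120    NaN
4    Eng    L4     155   25.0
5    Eng    L4     155   25.0
take 4 rows with largest salary:
    dept level  salary  bonus
1  Sales    L3     189    4.0
4    Eng    L4     155   25.0
5    Eng    L4     155   25.0
0     HR    L4     129   14.0

17.0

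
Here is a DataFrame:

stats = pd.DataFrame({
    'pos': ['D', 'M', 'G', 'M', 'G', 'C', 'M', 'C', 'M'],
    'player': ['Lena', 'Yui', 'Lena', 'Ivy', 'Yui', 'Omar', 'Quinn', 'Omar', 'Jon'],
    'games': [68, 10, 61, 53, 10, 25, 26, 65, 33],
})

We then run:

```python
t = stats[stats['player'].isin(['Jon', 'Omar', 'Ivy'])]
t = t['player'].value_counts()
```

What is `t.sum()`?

4

filter rows where player in ['Jon', 'Omar', 'Ivy']:
  pos player  games
3   M    Ivy     53
5   C   Omar     25
7   C   Omar     65
8   M    Jon     33
value_counts of player:
player
Omar    2
Ivy     1
Jon     1
Name: count, dtype: int64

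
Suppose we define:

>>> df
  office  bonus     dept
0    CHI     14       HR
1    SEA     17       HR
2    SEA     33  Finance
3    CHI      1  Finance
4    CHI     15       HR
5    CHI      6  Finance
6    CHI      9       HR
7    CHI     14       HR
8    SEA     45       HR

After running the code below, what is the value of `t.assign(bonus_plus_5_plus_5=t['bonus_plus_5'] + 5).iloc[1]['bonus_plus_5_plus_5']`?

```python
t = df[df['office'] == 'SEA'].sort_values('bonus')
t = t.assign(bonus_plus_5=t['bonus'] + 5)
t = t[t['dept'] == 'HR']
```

55

filter rows where office == 'SEA':
  office  bonus     dept
1    SEA     17       HR
2    SEA     33  Finance
8    SEA     45       HR
sort by bonus:
  office  bonus     dept
1    SEA     17       HR
2    SEA     33  Finance
8    SEA     45       HR
add column bonus_plus_5 = t['bonus'] + 5:
  office  bonus     dept  bonus_plus_5
1    SEA     17       HR            22
2    SEA     33  Finance            38
8    SEA     45       HR            50
filter rows where dept == 'HR':
  office  bonus dept  bonus_plus_5
1    SEA     17   HR            22
8    SEA     45   HR            50
add column bonus_plus_5_plus_5 = t['bonus_plus_5'] + 5:
  office  bonus dept  bonus_plus_5  bonus_plus_5_plus_5
1    SEA     17   HR            22                   27
8    SEA     45   HR            50                   55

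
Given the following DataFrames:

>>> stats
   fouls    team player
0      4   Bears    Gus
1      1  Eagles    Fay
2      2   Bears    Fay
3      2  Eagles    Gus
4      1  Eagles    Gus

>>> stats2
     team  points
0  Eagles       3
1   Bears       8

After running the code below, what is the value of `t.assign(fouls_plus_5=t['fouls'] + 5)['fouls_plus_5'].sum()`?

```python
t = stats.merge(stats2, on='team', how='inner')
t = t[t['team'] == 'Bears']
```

16

merge on 'team' (how='inner') → 5 rows:
   fouls    team player  points
0      4   Bears    Gus       8
1      1  Eagles    Fay       3
2      2   Bears    Fay       8
3      2  Eagles    Gus       3
4      1  Eagles    Gus       3
filter rows where team == 'Bears':
   fouls   team player  points
0      4  Bears    Gus       8
2      2  Bears    Fay       8
add column fouls_plus_5 = t['fouls'] + 5:
   fouls   team player  points  fouls_plus_5
0      4  Bears    Gus       8             9
2      2  Bears    Fay       8             7
Reading off the sum of column 'fouls_plus_5', we get 16.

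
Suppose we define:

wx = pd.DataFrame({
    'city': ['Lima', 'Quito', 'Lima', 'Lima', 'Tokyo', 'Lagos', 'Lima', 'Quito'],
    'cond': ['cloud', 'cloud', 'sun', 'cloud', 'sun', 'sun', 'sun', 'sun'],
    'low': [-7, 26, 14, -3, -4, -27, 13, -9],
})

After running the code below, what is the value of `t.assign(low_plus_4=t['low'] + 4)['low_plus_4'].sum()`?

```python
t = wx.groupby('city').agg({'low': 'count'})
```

group by city, count of low:
       low
city      
Lagos    1
Lima     4
Quito    2
Tokyo    1
add column low_plus_4 = t['low'] + 4:
       low  low_plus_4
city                  
Lagos    1           5
Lima     4           8
Quito    2           6
Tokyo    1           5
Reading off the sum of column 'low_plus_4', we get 24.

24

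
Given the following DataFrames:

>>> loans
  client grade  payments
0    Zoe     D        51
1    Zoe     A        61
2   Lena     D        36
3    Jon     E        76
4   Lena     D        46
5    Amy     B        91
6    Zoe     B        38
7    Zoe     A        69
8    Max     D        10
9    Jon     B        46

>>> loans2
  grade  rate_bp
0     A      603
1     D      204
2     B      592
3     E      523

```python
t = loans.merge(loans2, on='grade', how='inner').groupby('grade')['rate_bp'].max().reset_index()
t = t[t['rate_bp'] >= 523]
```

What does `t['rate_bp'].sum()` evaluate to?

1718

merge on 'grade' (how='inner') → 10 rows:
  client grade  payments  rate_bp
0    Zoe     D        51      204
1    Zoe     A        61      603
2   Lena     D        36      204
3    Jon     E        76      523
4   Lena     D        46      204
5    Amy     B        91      592
6    Zoe     B        38      592
7    Zoe     A        69      603
8    Max     D        10      204
9    Jon     B        46      592
group by grade, max of rate_bp:
grade
A    603
B    592
D    204
E    523
Name: rate_bp, dtype: int64
reset_index():
  grade  rate_bp
0     A      603
1     B      592
2     D      204
3     E      523
filter rows where rate_bp >= 523:
  grade  rate_bp
0     A      603
1     B      592
3     E      523
The sum of column 'rate_bp' is 1718.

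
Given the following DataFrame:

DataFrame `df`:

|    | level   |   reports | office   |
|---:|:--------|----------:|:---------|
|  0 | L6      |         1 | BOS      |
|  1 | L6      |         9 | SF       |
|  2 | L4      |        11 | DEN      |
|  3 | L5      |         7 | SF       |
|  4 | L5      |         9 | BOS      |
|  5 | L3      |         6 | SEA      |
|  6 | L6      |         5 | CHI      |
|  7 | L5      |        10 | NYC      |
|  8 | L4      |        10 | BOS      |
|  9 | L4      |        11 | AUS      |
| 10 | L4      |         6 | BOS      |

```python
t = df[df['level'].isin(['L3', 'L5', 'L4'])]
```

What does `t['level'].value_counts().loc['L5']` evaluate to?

filter rows where level in ['L3', 'L5', 'L4']:
   level  reports office
2     L4       11    DEN
3     L5        7     SF
4     L5        9    BOS
5     L3        6    SEA
7     L5       10    NYC
8     L4       10    BOS
9     L4       11    AUS
10    L4        6    BOS
value_counts of level:
level
L4    4
L5    3
L3    1
Name: count, dtype: int64
value at index 'L5' → 3

3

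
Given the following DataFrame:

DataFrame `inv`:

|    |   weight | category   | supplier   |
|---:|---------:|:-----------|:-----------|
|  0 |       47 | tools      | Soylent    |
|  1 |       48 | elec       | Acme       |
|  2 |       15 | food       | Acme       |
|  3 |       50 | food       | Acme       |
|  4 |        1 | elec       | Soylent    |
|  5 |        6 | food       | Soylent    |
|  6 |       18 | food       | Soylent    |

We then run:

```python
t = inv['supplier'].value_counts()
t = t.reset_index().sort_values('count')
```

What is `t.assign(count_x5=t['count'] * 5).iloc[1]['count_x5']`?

value_counts of supplier:
supplier
Soylent    4
Acme       3
Name: count, dtype: int64
reset_index():
  supplier  count
0  Soylent      4
1     Acme      3
sort by count:
  supplier  count
1     Acme      3
0  Soylent      4
add column count_x5 = t['count'] * 5:
  supplier  count  count_x5
1     Acme      3        15
0  Soylent      4        20

20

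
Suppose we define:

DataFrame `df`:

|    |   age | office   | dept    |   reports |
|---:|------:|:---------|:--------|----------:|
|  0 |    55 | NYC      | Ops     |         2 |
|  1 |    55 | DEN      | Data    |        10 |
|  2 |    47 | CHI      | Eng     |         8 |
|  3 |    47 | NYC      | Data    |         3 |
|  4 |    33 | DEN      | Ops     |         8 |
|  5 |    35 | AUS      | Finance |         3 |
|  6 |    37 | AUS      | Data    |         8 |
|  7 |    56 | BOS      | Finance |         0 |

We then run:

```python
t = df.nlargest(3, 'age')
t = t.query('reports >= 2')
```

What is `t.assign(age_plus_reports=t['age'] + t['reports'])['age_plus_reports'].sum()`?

122

take 3 rows with largest age:
   age office     dept  reports
7   56    BOS  Finance        0
0   55    NYC      Ops        2
1   55    DEN     Data       10
filter rows where reports >= 2:
   age office  dept  reports
0   55    NYC   Ops        2
1   55    DEN  Data       10
add column age_plus_reports = t['age'] + t['reports']:
   age office  dept  reports  age_plus_reports
0   55    NYC   Ops        2                57
1   55    DEN  Data       10                65
So sum() = 122.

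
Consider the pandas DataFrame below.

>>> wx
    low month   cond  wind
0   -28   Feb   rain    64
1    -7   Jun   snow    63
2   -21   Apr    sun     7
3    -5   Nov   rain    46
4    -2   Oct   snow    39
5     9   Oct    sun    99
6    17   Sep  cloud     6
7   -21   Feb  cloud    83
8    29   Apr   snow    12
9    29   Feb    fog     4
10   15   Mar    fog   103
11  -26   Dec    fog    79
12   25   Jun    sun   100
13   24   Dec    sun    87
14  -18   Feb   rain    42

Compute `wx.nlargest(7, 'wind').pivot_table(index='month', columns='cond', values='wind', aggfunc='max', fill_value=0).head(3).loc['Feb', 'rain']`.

take 7 rows with largest wind:
    low month   cond  wind
10   15   Mar    fog   103
12   25   Jun    sun   100
5     9   Oct    sun    99
13   24   Dec    sun    87
7   -21   Feb  cloud    83
11  -26   Dec    fog    79
0   -28   Feb   rain    64
pivot: rows=month, cols=cond, max(wind):
cond   cloud  fog  rain  sun
month                       
Dec        0   79     0   87
Feb       83    0    64    0
Jun        0    0     0  100
Mar        0  103     0    0
Oct        0    0     0   99
take first 3 rows:
cond   cloud  fog  rain  sun
month                       
Dec        0   79     0   87
Feb       83    0    64    0
Jun        0    0     0  100
Hence 64.

64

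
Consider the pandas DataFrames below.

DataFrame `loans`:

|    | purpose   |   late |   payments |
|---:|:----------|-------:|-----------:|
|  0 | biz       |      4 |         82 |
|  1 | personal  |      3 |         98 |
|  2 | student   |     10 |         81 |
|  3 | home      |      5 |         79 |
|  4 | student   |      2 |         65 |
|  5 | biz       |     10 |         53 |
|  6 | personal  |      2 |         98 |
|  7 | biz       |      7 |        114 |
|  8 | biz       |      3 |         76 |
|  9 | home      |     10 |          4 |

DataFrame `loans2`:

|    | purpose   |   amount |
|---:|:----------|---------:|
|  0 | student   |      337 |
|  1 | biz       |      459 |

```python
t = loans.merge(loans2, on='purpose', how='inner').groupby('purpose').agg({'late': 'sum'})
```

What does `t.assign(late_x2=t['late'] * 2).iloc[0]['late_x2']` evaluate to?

merge on 'purpose' (how='inner') → 6 rows:
   purpose  late  payments  amount
0      biz     4        82     459
1  student    10        81     337
2  student     2        65     337
3      biz    10        53     459
4      biz     7       114     459
5      biz     3        76     459
group by purpose, sum of late:
         late
purpose      
biz        24
student    12
add column late_x2 = t['late'] * 2:
         late  late_x2
purpose               
biz        24       48
student    12       24

48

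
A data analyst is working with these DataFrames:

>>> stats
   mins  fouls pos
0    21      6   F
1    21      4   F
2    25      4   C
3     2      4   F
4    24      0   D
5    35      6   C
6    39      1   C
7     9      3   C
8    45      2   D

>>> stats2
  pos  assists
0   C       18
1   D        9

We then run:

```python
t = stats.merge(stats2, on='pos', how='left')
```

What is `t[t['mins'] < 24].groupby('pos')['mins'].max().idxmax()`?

F

merge on 'pos' (how='left') → 9 rows:
   mins  fouls pos  assists
0    21      6   F      NaN
1    21      4   F      NaN
2    25      4   C     18.0
3     2      4   F      NaN
4    24      0   D      9.0
5    35      6   C     18.0
6    39      1   C     18.0
7     9      3   C     18.0
8    45      2   D      9.0
filter rows where mins < 24:
   mins  fouls pos  assists
0    21      6   F      NaN
1    21      4   F      NaN
3     2      4   F      NaN
7     9      3   C     18.0
group by pos, max of mins:
pos
C     9
F    21
Name: mins, dtype: int64
Hence F.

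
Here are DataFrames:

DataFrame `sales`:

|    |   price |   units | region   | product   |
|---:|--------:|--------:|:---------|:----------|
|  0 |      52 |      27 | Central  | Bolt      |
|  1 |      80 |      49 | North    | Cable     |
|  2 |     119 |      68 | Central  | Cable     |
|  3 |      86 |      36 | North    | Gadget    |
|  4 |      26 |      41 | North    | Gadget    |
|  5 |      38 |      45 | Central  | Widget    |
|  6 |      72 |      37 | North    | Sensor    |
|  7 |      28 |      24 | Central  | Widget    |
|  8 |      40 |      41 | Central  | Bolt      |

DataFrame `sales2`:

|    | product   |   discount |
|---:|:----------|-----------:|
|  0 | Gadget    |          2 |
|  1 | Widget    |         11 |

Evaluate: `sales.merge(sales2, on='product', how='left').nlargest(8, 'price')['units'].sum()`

327

merge on 'product' (how='left') → 9 rows:
   price  units   region product  discount
0     52     27  Central    Bolt       NaN
1     80     49    North   Cable       NaN
2    119     68  Central   Cable       NaN
3     86     36    North  Gadget       2.0
4     26     41    North  Gadget       2.0
5     38     45  Central  Widget      11.0
6     72     37    North  Sensor       NaN
7     28     24  Central  Widget      11.0
8     40     41  Central    Bolt       NaN
take 8 rows with largest price:
   price  units   region product  discount
2    119     68  Central   Cable       NaN
3     86     36    North  Gadget       2.0
1     80     49    North   Cable       NaN
6     72     37    North  Sensor       NaN
0     52     27  Central    Bolt       NaN
8     40     41  Central    Bolt       NaN
5     38     45  Central  Widget      11.0
7     28     24  Central  Widget      11.0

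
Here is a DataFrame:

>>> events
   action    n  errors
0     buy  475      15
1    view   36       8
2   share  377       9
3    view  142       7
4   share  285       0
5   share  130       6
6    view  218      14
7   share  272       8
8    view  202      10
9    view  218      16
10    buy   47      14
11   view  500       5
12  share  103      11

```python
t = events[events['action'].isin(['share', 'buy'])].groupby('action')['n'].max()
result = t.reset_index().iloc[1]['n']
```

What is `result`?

filter rows where action in ['share', 'buy']:
   action    n  errors
0     buy  475      15
2   share  377       9
4   share  285       0
5   share  130       6
7   share  272       8
10    buy   47      14
12  share  103      11
group by action, max of n:
action
buy      475
share    377
Name: n, dtype: int64
reset_index():
  action    n
0    buy  475
1  share  377

377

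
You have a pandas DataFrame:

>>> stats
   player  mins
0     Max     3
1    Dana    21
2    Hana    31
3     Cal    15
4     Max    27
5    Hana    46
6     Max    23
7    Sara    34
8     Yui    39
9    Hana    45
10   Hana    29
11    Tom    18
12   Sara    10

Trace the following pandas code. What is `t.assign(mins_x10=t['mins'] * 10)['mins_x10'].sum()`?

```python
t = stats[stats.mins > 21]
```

2740

filter rows where mins > 21:
   player  mins
2    Hana    31
4     Max    27
5    Hana    46
6     Max    23
7    Sara    34
8     Yui    39
9    Hana    45
10   Hana    29
add column mins_x10 = t['mins'] * 10:
   player  mins  mins_x10
2    Hana    31       310
4     Max    27       270
5    Hana    46       460
6     Max    23       230
7    Sara    34       340
8     Yui    39       390
9    Hana    45       450
10   Hana    29       290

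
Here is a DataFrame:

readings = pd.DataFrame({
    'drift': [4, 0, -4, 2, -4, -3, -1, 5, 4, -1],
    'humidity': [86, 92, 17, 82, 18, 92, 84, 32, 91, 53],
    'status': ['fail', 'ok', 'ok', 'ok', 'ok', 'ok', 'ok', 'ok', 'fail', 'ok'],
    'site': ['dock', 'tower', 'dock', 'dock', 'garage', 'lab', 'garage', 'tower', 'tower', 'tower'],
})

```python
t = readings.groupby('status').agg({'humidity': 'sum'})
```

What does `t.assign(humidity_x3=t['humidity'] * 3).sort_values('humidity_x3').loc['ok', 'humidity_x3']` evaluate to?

group by status, sum of humidity:
        humidity
status          
fail         177
ok           470
add column humidity_x3 = t['humidity'] * 3:
        humidity  humidity_x3
status                       
fail         177          531
ok           470         1410
sort by humidity_x3:
        humidity  humidity_x3
status                       
fail         177          531
ok           470         1410

1410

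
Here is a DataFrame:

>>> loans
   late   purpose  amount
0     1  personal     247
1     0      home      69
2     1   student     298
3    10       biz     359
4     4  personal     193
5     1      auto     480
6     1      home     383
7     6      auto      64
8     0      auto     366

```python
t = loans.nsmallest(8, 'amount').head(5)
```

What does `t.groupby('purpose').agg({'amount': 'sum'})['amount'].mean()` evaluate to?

take 8 rows with smallest amount:
   late   purpose  amount
7     6      auto      64
1     0      home      69
4     4  personal     193
0     1  personal     247
2     1   student     298
3    10       biz     359
8     0      auto     366
6     1      home     383
take first 5 rows:
   late   purpose  amount
7     6      auto      64
1     0      home      69
4     4  personal     193
0     1  personal     247
2     1   student     298
group by purpose, sum of amount:
          amount
purpose         
auto          64
home          69
personal     440
student      298
Reading off the mean of column 'amount', we get 217.75.

217.75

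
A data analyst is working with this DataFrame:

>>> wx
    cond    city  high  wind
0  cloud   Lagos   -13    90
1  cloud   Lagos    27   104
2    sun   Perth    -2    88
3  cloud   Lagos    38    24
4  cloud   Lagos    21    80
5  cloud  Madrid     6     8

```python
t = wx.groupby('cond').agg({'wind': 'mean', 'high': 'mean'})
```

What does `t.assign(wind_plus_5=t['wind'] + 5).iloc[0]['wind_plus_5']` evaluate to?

66.2

group by cond: mean(wind), mean(high):
       wind  high
cond             
cloud  61.2  15.8
sun    88.0  -2.0
add column wind_plus_5 = t['wind'] + 5:
       wind  high  wind_plus_5
cond                          
cloud  61.2  15.8         66.2
sun    88.0  -2.0         93.0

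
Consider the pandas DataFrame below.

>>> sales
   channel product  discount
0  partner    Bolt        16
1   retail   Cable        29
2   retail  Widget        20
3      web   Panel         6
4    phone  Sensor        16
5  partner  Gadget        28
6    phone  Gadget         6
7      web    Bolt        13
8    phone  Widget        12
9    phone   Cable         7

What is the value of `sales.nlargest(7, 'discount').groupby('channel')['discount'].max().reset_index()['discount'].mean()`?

21.5

take 7 rows with largest discount:
   channel product  discount
1   retail   Cable        29
5  partner  Gadget        28
2   retail  Widget        20
0  partner    Bolt        16
4    phone  Sensor        16
7      web    Bolt        13
8    phone  Widget        12
group by channel, max of discount:
channel
partner    28
phone      16
retail     29
web        13
Name: discount, dtype: int64
reset_index():
   channel  discount
0  partner        28
1    phone        16
2   retail        29
3      web        13
mean of column 'discount' → 21.5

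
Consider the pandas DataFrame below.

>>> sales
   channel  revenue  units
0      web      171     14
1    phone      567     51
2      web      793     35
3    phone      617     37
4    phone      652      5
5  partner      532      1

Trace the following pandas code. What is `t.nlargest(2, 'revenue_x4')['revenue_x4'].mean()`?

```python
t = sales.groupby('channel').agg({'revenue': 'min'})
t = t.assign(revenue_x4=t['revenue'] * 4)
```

group by channel, min of revenue:
         revenue
channel         
partner      532
phone        567
web          171
add column revenue_x4 = t['revenue'] * 4:
         revenue  revenue_x4
channel                     
partner      532        2128
phone        567        2268
web          171         684
take 2 rows with largest revenue_x4:
         revenue  revenue_x4
channel                     
phone        567        2268
partner      532        2128

2198.0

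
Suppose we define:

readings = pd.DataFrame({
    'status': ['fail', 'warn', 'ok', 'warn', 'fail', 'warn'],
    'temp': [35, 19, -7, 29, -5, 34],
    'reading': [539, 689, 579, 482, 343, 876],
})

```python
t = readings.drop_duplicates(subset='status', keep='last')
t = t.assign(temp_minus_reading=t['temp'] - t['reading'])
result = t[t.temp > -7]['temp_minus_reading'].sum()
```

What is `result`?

drop duplicate status (keep=last):
  status  temp  reading
2     ok    -7      579
4   fail    -5      343
5   warn    34      876
add column temp_minus_reading = t['temp'] - t['reading']:
  status  temp  reading  temp_minus_reading
2     ok    -7      579                -586
4   fail    -5      343                -348
5   warn    34      876                -842
filter rows where temp > -7:
  status  temp  reading  temp_minus_reading
4   fail    -5      343                -348
5   warn    34      876                -842
Reading off the sum of column 'temp_minus_reading', we get -1190.

-1190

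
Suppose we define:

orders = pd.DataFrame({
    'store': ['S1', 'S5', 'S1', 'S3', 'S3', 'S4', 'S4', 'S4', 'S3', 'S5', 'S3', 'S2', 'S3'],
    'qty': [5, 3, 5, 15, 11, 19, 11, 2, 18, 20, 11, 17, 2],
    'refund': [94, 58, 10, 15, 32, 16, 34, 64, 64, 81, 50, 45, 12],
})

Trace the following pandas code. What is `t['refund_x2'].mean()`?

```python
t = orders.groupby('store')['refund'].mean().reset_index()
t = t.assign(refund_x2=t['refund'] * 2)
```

group by store, mean of refund:
store
S1    52.0
S2    45.0
S3    34.6
S4    38.0
S5    69.5
Name: refund, dtype: float64
reset_index():
  store  refund
0    S1    52.0
1    S2    45.0
2    S3    34.6
3    S4    38.0
4    S5    69.5
add column refund_x2 = t['refund'] * 2:
  store  refund  refund_x2
0    S1    52.0      104.0
1    S2    45.0       90.0
2    S3    34.6       69.2
3    S4    38.0       76.0
4    S5    69.5      139.0

95.64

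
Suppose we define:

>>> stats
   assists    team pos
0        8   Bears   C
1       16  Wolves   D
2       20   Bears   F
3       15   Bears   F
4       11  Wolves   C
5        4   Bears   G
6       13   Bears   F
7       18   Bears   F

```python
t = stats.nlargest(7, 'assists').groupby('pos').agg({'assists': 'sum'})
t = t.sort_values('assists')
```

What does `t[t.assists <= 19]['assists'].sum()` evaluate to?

35

take 7 rows with largest assists:
   assists    team pos
2       20   Bears   F
7       18   Bears   F
1       16  Wolves   D
3       15   Bears   F
6       13   Bears   F
4       11  Wolves   C
0        8   Bears   C
group by pos, sum of assists:
     assists
pos         
C         19
D         16
F         66
sort by assists:
     assists
pos         
D         16
C         19
F         66
filter rows where assists <= 19:
     assists
pos         
D         16
C         19
Taking the sum of column 'assists' gives 35.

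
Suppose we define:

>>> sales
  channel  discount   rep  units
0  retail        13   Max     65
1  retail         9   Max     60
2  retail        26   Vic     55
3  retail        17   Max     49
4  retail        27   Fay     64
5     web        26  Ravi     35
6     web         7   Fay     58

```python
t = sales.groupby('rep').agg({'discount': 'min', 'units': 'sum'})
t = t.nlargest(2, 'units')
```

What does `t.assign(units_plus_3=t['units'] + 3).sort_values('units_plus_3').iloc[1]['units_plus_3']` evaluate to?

group by rep: min(discount), sum(units):
      discount  units
rep                  
Fay          7    122
Max          9    174
Ravi        26     35
Vic         26     55
take 2 rows with largest units:
     discount  units
rep                 
Max         9    174
Fay         7    122
add column units_plus_3 = t['units'] + 3:
     discount  units  units_plus_3
rep                               
Max         9    174           177
Fay         7    122           125
sort by units_plus_3:
     discount  units  units_plus_3
rep                               
Fay         7    122           125
Max         9    174           177
Finally, value at position 1, column 'units_plus_3' = 177.

177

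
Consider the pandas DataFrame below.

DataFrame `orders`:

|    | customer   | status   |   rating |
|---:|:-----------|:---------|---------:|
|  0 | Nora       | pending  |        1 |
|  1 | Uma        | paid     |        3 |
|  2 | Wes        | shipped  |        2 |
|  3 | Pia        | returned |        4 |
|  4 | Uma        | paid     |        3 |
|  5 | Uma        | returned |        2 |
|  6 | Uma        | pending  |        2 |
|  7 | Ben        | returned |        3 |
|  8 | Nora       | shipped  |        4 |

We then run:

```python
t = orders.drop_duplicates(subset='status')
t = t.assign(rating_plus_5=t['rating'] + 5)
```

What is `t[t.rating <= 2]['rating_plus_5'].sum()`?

drop duplicate status (keep=first):
  customer    status  rating
0     Nora   pending       1
1      Uma      paid       3
2      Wes   shipped       2
3      Pia  returned       4
add column rating_plus_5 = t['rating'] + 5:
  customer    status  rating  rating_plus_5
0     Nora   pending       1              6
1      Uma      paid       3              8
2      Wes   shipped       2              7
3      Pia  returned       4              9
filter rows where rating <= 2:
  customer   status  rating  rating_plus_5
0     Nora  pending       1              6
2      Wes  shipped       2              7
The sum of column 'rating_plus_5' is 13.

13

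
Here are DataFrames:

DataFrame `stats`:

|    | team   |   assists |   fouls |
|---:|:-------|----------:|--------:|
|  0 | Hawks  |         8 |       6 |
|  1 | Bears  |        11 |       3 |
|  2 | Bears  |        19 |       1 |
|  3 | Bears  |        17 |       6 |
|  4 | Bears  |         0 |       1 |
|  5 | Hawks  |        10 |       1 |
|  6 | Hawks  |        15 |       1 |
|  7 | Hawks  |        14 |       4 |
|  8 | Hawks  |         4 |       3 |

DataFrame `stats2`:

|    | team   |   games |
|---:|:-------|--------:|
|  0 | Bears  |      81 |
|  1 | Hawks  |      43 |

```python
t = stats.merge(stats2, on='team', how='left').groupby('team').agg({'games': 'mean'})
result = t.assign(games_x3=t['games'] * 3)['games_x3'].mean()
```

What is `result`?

186.0

merge on 'team' (how='left') → 9 rows:
    team  assists  fouls  games
0  Hawks        8      6     43
1  Bears       11      3     81
2  Bears       19      1     81
3  Bears       17      6     81
4  Bears        0      1     81
5  Hawks       10      1     43
6  Hawks       15      1     43
7  Hawks       14      4     43
8  Hawks        4      3     43
group by team, mean of games:
       games
team        
Bears   81.0
Hawks   43.0
add column games_x3 = t['games'] * 3:
       games  games_x3
team                  
Bears   81.0     243.0
Hawks   43.0     129.0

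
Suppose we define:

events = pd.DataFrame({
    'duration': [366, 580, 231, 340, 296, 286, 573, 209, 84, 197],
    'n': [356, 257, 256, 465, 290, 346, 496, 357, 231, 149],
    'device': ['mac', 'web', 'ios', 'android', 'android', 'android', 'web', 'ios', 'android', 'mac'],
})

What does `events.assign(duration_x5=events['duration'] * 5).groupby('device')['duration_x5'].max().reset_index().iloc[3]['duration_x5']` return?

2900

add column duration_x5 = events['duration'] * 5:
   duration    n   device  duration_x5
0       366  356      mac         1830
1       580  257      web         2900
2       231  256      ios         1155
3       340  465  android         1700
4       296  290  android         1480
5       286  346  android         1430
6       573  496      web         2865
7       209  357      ios         1045
8        84  231  android          420
9       197  149      mac          985
group by device, max of duration_x5:
device
android    1700
ios        1155
mac        1830
web        2900
Name: duration_x5, dtype: int64
reset_index():
    device  duration_x5
0  android         1700
1      ios         1155
2      mac         1830
3      web         2900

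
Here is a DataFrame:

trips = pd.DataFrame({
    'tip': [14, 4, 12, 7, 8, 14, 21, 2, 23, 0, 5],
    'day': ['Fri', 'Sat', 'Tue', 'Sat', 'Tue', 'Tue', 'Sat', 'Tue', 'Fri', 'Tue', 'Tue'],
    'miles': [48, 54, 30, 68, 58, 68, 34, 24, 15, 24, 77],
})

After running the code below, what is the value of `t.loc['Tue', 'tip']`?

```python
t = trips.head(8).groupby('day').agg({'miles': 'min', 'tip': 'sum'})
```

36

take first 8 rows:
   tip  day  miles
0   14  Fri     48
1    4  Sat     54
2   12  Tue     30
3    7  Sat     68
4    8  Tue     58
5   14  Tue     68
6   21  Sat     34
7    2  Tue     24
group by day: min(miles), sum(tip):
     miles  tip
day            
Fri     48   14
Sat     34   32
Tue     24   36
Hence 36.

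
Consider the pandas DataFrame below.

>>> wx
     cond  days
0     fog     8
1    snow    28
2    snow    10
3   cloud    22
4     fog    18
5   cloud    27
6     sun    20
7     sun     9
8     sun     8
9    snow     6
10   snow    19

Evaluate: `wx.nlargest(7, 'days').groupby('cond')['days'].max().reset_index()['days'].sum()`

take 7 rows with largest days:
     cond  days
1    snow    28
5   cloud    27
3   cloud    22
6     sun    20
10   snow    19
4     fog    18
2    snow    10
group by cond, max of days:
cond
cloud    27
fog      18
snow     28
sun      20
Name: days, dtype: int64
reset_index():
    cond  days
0  cloud    27
1    fog    18
2   snow    28
3    sun    20
Then the sum of column 'days': 93

93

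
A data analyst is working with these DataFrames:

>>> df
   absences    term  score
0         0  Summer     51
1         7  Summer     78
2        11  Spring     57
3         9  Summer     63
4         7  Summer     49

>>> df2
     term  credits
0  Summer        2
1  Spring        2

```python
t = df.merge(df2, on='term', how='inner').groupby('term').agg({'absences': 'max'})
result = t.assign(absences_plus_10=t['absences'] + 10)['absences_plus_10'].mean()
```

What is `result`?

merge on 'term' (how='inner') → 5 rows:
   absences    term  score  credits
0         0  Summer     51        2
1         7  Summer     78        2
2        11  Spring     57        2
3         9  Summer     63        2
4         7  Summer     49        2
group by term, max of absences:
        absences
term            
Spring        11
Summer         9
add column absences_plus_10 = t['absences'] + 10:
        absences  absences_plus_10
term                              
Spring        11                21
Summer         9                19

20.0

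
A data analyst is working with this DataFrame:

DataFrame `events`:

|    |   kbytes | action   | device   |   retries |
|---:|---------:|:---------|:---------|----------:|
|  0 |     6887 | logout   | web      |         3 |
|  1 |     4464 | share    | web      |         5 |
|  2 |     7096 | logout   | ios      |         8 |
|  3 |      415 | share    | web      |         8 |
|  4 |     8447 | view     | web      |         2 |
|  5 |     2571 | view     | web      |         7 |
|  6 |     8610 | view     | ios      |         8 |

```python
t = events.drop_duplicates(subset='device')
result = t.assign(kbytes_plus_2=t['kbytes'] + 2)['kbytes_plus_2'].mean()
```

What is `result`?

6993.5

drop duplicate device (keep=first):
   kbytes  action device  retries
0    6887  logout    web        3
2    7096  logout    ios        8
add column kbytes_plus_2 = t['kbytes'] + 2:
   kbytes  action device  retries  kbytes_plus_2
0    6887  logout    web        3           6889
2    7096  logout    ios        8           7098
Hence 6993.5.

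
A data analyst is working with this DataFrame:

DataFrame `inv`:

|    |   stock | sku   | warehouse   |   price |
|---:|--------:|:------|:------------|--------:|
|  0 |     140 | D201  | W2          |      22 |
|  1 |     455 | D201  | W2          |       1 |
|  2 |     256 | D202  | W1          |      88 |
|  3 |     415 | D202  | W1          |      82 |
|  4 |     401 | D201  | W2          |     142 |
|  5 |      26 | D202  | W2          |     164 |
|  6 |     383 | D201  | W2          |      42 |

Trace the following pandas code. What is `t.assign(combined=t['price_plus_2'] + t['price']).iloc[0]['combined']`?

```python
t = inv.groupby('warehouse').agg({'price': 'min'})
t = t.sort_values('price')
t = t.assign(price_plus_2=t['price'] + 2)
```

4

group by warehouse, min of price:
           price
warehouse       
W1            82
W2             1
sort by price:
           price
warehouse       
W2             1
W1            82
add column price_plus_2 = t['price'] + 2:
           price  price_plus_2
warehouse                     
W2             1             3
W1            82            84
add column combined = t['price_plus_2'] + t['price']:
           price  price_plus_2  combined
warehouse                               
W2             1             3         4
W1            82            84       166
Hence 4.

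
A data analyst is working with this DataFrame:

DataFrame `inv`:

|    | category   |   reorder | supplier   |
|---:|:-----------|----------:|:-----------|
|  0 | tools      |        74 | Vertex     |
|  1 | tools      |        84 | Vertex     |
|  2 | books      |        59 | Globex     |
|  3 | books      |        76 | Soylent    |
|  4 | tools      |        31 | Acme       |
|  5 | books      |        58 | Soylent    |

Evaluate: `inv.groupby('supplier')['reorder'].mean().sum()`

236.0

group by supplier, mean of reorder:
supplier
Acme       31.0
Globex     59.0
Soylent    67.0
Vertex     79.0
Name: reorder, dtype: float64
The sum of the resulting series is 236.0.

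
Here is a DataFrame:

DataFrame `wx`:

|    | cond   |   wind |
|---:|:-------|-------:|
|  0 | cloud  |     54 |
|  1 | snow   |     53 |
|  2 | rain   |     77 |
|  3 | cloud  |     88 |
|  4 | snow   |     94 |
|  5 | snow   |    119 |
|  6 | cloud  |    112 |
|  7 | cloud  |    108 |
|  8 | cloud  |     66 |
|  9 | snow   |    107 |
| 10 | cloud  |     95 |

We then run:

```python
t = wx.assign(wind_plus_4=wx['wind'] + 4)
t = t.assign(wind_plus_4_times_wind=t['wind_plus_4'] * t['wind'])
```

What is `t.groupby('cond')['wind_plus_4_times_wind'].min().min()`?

3021

add column wind_plus_4 = wx['wind'] + 4:
     cond  wind  wind_plus_4
0   cloud    54           58
1    snow    53           57
2    rain    77           81
3   cloud    88           92
4    snow    94           98
5    snow   119          123
6   cloud   112          116
7   cloud   108          112
8   cloud    66           70
9    snow   107          111
10  cloud    95           99
add column wind_plus_4_times_wind = t['wind_plus_4'] * t['wind']:
     cond  wind  wind_plus_4  wind_plus_4_times_wind
0   cloud    54           58                    3132
1    snow    53           57                    3021
2    rain    77           81                    6237
3   cloud    88           92                    8096
4    snow    94           98                    9212
5    snow   119          123                   14637
6   cloud   112          116                   12992
7   cloud   108          112                   12096
8   cloud    66           70                    4620
9    snow   107          111                   11877
10  cloud    95           99                    9405
group by cond, min of wind_plus_4_times_wind:
cond
cloud    3132
rain     6237
snow     3021
Name: wind_plus_4_times_wind, dtype: int64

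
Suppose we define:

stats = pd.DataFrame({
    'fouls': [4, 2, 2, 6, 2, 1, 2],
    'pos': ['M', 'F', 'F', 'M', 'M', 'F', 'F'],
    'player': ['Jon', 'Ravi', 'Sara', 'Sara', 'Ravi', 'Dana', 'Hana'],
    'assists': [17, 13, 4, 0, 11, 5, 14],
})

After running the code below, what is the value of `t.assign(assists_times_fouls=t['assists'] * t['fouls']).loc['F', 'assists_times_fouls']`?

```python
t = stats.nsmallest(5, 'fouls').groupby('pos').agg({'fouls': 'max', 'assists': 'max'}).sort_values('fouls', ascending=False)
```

28

take 5 rows with smallest fouls:
   fouls pos player  assists
5      1   F   Dana        5
1      2   F   Ravi       13
2      2   F   Sara        4
4      2   M   Ravi       11
6      2   F   Hana       14
group by pos: max(fouls), max(assists):
     fouls  assists
pos                
F        2       14
M        2       11
sort by fouls descending:
     fouls  assists
pos                
F        2       14
M        2       11
add column assists_times_fouls = t['assists'] * t['fouls']:
     fouls  assists  assists_times_fouls
pos                                     
F        2       14                   28
M        2       11                   22
The value at row 'F', column 'assists_times_fouls' is 28.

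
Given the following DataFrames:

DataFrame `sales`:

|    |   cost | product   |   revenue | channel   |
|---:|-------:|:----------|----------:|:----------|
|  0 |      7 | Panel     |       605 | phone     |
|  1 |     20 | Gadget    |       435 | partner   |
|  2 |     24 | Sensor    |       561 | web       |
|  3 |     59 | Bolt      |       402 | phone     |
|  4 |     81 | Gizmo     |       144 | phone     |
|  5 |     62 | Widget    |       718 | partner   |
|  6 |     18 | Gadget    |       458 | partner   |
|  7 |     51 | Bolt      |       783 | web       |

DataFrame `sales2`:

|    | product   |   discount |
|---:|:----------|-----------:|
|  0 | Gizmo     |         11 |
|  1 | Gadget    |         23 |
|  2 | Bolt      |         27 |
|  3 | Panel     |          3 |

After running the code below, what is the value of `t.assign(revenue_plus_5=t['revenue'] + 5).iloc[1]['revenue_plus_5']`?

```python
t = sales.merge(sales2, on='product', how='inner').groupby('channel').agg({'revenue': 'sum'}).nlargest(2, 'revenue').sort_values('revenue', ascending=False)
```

898

merge on 'product' (how='inner') → 6 rows:
   cost product  revenue  channel  discount
0     7   Panel      605    phone         3
1    20  Gadget      435  partner        23
2    59    Bolt      402    phone        27
3    81   Gizmo      144    phone        11
4    18  Gadget      458  partner        23
5    51    Bolt      783      web        27
group by channel, sum of revenue:
         revenue
channel         
partner      893
phone       1151
web          783
take 2 rows with largest revenue:
         revenue
channel         
phone       1151
partner      893
sort by revenue descending:
         revenue
channel         
phone       1151
partner      893
add column revenue_plus_5 = t['revenue'] + 5:
         revenue  revenue_plus_5
channel                         
phone       1151            1156
partner      893             898
Finally, value at position 1, column 'revenue_plus_5' = 898.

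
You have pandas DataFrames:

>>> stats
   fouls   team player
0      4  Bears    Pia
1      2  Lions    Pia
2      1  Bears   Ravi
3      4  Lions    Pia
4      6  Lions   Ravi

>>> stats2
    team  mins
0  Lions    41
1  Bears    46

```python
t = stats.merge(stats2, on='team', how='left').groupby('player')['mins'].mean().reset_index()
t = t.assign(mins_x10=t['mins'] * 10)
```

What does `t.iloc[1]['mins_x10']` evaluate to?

merge on 'team' (how='left') → 5 rows:
   fouls   team player  mins
0      4  Bears    Pia    46
1      2  Lions    Pia    41
2      1  Bears   Ravi    46
3      4  Lions    Pia    41
4      6  Lions   Ravi    41
group by player, mean of mins:
player
Pia     42.666667
Ravi    43.500000
Name: mins, dtype: float64
reset_index():
  player       mins
0    Pia  42.666667
1   Ravi  43.500000
add column mins_x10 = t['mins'] * 10:
  player       mins    mins_x10
0    Pia  42.666667  426.666667
1   Ravi  43.500000  435.000000

435.0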